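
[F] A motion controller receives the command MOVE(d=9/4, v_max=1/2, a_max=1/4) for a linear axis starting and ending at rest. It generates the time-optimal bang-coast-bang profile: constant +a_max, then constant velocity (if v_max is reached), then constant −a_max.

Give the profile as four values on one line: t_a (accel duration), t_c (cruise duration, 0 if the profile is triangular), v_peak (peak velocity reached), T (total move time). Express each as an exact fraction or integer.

t_a=2 t_c=5/2 v_peak=1/2 T=13/2

vₘ²/aₘ = (1/2)²/(1/4) = 1
9/4 ≥ 1 ⇒ cruise phase
t_a = (1/2)/(1/4) = 2; v_peak = 1/2
d_cruise = 9/4 − 1 = 5/4; t_c = (5/4)/(1/2) = 5/2
T = 2·2 + 5/2 = 13/2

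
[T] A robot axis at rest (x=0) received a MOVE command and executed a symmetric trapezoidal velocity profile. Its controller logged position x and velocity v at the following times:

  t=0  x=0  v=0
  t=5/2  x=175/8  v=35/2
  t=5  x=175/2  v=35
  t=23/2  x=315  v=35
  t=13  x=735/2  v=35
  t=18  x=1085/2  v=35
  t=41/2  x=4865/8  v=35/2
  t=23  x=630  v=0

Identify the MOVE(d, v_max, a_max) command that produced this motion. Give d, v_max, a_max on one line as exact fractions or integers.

final state: t=23, x=630, v=0 → d = 630
a_max = (35/2−0)/(5/2−0) = 7
max v = 35 over t∈[5,18] → v_max = 35
check: 35·(5+13) = 630 ✓

d=630 v_max=35 a_max=7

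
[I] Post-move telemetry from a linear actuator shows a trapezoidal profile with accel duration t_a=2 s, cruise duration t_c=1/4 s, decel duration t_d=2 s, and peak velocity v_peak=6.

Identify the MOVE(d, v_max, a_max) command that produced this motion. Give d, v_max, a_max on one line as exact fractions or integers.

d=27/2 v_max=6 a_max=3

a_max = 6/2 = 3
d_a = ½·6·2 = 6; d_c = 6·1/4 = 3/2
d = 2·6 + 3/2 = 27/2
t_c = 1/4 > 0 → v_max = v_peak = 6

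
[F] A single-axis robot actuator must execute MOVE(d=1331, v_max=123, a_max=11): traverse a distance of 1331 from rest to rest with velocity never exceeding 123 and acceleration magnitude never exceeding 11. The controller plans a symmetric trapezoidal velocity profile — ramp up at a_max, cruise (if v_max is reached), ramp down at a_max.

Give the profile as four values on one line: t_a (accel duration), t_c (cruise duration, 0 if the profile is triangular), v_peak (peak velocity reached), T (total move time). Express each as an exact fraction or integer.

vₘ²/aₘ = 123²/11 = 15129/11
1331 < 15129/11 ⇒ no cruise
v_peak = √(1331·11) = √14641 = 121
t_a = 121/11 = 11; t_c = 0
T = 2·11 = 22

t_a=11 t_c=0 v_peak=121 T=22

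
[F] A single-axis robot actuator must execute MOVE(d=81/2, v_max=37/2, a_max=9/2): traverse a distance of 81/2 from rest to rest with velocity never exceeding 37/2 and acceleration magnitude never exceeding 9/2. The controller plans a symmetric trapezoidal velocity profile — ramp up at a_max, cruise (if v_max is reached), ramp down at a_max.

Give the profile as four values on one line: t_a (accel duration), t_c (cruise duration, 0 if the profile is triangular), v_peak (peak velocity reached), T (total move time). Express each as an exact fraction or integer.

t_a=3 t_c=0 v_peak=27/2 T=6

(v_max)²/a_max = (37/2)²/(9/2) = 1369/18
81/2 < 1369/18 so t_c = 0
v_peak = √(81/2·9/2) = √(729/4) = 27/2
t_a = (27/2)/(9/2) = 3; t_c = 0
T = 2·3 = 6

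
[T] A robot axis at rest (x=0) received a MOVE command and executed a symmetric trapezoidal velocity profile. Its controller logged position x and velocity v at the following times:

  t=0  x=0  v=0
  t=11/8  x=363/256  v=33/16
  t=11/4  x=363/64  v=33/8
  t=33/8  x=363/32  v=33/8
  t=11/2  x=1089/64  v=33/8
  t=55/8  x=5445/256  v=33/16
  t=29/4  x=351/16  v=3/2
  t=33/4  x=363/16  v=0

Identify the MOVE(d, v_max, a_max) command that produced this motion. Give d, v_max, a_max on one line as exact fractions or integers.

d=363/16 v_max=33/8 a_max=3/2

final state: t=33/4, x=363/16, v=0 → d = 363/16
a_max = (33/16−0)/(11/8−0) = 3/2
max v = 33/8 over t∈[11/4,11/2] → v_max = 33/8
check: 33/8·(11/4+11/4) = 363/16 ✓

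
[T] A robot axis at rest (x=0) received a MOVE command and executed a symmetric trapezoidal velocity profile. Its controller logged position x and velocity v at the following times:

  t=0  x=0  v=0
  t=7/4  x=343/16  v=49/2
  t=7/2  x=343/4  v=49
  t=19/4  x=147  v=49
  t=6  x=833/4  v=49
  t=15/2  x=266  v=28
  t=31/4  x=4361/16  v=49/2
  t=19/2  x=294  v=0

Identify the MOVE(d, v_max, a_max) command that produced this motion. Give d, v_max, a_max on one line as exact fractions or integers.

final state: t=19/2, x=294, v=0 → d = 294
a_max = (49/2−0)/(7/4−0) = 14
max v = 49 over t∈[7/2,6] → v_max = 49
check: 49·(7/2+5/2) = 294 ✓

d=294 v_max=49 a_max=14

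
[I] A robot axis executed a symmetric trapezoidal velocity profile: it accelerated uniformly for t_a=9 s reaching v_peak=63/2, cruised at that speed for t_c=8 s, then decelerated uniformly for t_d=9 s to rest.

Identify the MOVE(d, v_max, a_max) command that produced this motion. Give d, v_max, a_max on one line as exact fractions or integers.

a_max = (63/2)/9 = 7/2
d_a = ½·63/2·9 = 567/4; d_c = 63/2·8 = 252
d = 2·567/4 + 252 = 1071/2
t_c = 8 > 0 → v_max = v_peak = 63/2

d=1071/2 v_max=63/2 a_max=7/2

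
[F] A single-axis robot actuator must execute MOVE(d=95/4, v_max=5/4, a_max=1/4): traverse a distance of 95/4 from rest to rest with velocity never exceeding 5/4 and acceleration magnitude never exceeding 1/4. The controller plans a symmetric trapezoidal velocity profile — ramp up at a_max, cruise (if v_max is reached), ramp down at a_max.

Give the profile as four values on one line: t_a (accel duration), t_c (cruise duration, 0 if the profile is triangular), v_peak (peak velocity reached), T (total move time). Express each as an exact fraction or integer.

vₘ²/aₘ = (5/4)²/(1/4) = 25/4
95/4 ≥ 25/4 → trapezoidal
t_a = (5/4)/(1/4) = 5; v_peak = 5/4
d_cruise = 95/4 − 25/4 = 35/2; t_c = (35/2)/(5/4) = 14
T = 2·5 + 14 = 24

t_a=5 t_c=14 v_peak=5/4 T=24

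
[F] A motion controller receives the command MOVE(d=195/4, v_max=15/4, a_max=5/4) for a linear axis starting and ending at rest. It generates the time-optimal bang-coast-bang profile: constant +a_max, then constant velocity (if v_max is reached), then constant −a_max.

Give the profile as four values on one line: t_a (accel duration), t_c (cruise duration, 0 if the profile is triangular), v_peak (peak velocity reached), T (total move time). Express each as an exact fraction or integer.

t_a=3 t_c=10 v_peak=15/4 T=16

(v_max)²/a_max = (15/4)²/(5/4) = 45/4
195/4 ≥ 45/4 → trapezoidal
t_a = (15/4)/(5/4) = 3; v_peak = 15/4
d_cruise = 195/4 − 45/4 = 75/2; t_c = (75/2)/(15/4) = 10
T = 2·3 + 10 = 16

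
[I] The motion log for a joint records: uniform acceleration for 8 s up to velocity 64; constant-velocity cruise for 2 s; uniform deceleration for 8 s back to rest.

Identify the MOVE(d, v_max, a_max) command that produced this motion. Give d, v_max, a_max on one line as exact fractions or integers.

d=640 v_max=64 a_max=8

a_max = 64/8 = 8
d_a = ½·64·8 = 256; d_c = 64·2 = 128
d = 2·256 + 128 = 640
t_c = 2 > 0 so v_max = 64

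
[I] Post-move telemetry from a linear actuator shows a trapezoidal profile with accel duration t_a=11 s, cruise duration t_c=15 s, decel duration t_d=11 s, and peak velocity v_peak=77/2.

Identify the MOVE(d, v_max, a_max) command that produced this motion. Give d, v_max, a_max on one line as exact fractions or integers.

d=1001 v_max=77/2 a_max=7/2

a_max = (77/2)/11 = 7/2
d_a = ½·77/2·11 = 847/4; d_c = 77/2·15 = 1155/2
d = 2·847/4 + 1155/2 = 1001
t_c = 15 > 0 ⇒ limit active, v_max = 77/2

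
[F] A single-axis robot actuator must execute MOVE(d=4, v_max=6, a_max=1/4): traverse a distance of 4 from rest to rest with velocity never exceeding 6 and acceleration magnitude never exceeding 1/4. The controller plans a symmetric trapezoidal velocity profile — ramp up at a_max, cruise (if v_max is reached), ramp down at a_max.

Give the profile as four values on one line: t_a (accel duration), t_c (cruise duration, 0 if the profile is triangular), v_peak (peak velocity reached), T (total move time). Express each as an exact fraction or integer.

t_a=4 t_c=0 v_peak=1 T=8

v_max²/a_max = 6²/(1/4) = 144
4 < 144 → triangular
v_peak = √(4·1/4) = √1 = 1
t_a = 1/(1/4) = 4; t_c = 0
T = 2·4 = 8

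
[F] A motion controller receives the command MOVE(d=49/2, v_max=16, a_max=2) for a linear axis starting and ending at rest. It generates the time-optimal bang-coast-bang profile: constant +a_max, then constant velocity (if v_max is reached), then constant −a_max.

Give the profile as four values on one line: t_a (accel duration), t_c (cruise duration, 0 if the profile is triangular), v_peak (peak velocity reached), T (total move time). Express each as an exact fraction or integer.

v_max²/a_max = 16²/2 = 128
49/2 < 128 → triangular
v_peak = √(49/2·2) = √49 = 7
t_a = 7/2; t_c = 0
T = 2·7/2 = 7

t_a=7/2 t_c=0 v_peak=7 T=7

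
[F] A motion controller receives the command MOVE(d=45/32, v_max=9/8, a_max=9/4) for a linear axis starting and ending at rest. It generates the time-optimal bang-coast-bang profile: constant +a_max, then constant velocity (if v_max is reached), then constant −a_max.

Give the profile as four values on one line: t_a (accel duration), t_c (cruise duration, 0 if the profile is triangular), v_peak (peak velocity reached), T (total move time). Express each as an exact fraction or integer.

(v_max)²/a_max = (9/8)²/(9/4) = 9/16
45/32 ≥ 9/16 → trapezoidal
t_a = (9/8)/(9/4) = 1/2; v_peak = 9/8
d_cruise = 45/32 − 9/16 = 27/32; t_c = (27/32)/(9/8) = 3/4
T = 2·1/2 + 3/4 = 7/4

t_a=1/2 t_c=3/4 v_peak=9/8 T=7/4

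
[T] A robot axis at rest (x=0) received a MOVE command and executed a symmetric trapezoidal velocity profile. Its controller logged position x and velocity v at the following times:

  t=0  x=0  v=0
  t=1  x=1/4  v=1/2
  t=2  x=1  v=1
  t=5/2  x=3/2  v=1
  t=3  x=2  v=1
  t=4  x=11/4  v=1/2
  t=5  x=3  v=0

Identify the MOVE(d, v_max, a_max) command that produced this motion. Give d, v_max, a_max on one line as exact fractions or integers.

final state: t=5, x=3, v=0 → d = 3
a_max = (1/2−0)/(1−0) = 1/2
max v = 1 over t∈[2,3] → v_max = 1
check: 1·(2+1) = 3 ✓

d=3 v_max=1 a_max=1/2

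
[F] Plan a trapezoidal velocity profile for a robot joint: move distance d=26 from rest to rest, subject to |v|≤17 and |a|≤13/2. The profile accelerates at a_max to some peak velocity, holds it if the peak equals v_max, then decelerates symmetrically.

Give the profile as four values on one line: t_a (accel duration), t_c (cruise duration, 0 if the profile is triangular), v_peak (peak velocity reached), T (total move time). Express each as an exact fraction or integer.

t_a=2 t_c=0 v_peak=13 T=4

(v_max)²/a_max = 17²/(13/2) = 578/13
26 < 578/13 → triangular
v_peak = √(26·13/2) = √169 = 13
t_a = 13/(13/2) = 2; t_c = 0
T = 2·2 = 4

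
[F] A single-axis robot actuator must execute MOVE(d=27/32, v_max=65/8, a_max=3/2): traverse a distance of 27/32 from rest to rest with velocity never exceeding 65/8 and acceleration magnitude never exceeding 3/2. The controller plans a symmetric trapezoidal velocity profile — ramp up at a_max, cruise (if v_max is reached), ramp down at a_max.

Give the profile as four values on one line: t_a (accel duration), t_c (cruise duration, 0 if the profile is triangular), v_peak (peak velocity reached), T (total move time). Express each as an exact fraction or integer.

t_a=3/4 t_c=0 v_peak=9/8 T=3/2

v_max²/a_max = (65/8)²/(3/2) = 4225/96
27/32 < 4225/96 → triangular
v_peak = √(27/32·3/2) = √(81/64) = 9/8
t_a = (9/8)/(3/2) = 3/4; t_c = 0
T = 2·3/4 = 3/2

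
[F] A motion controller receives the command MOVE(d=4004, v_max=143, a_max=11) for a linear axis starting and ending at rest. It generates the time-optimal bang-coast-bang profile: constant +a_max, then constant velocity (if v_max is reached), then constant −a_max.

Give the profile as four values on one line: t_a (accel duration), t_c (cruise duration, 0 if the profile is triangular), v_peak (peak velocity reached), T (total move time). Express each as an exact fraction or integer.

(v_max)²/a_max = 143²/11 = 1859
4004 ≥ 1859 → trapezoidal
t_a = 143/11 = 13; v_peak = 143
d_cruise = 4004 − 1859 = 2145; t_c = 2145/143 = 15
T = 2·13 + 15 = 41

t_a=13 t_c=15 v_peak=143 T=41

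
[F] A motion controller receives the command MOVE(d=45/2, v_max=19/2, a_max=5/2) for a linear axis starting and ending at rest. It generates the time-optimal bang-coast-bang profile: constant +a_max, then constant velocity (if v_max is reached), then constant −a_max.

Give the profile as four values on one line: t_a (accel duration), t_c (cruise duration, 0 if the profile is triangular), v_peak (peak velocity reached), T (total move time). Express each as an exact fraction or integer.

t_a=3 t_c=0 v_peak=15/2 T=6

v_max²/a_max = (19/2)²/(5/2) = 361/10
45/2 < 361/10 so t_c = 0
v_peak = √(45/2·5/2) = √(225/4) = 15/2
t_a = (15/2)/(5/2) = 3; t_c = 0
T = 2·3 = 6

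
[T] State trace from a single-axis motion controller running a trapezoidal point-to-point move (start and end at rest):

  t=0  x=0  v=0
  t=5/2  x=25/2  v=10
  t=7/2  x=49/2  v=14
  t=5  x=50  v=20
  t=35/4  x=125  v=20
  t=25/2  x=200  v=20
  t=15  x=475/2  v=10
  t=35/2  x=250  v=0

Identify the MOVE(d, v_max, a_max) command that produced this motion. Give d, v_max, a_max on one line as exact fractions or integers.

final state: t=35/2, x=250, v=0 → d = 250
a_max = (10−0)/(5/2−0) = 4
max v = 20 over t∈[5,25/2] → v_max = 20
check: 20·(5+15/2) = 250 ✓

d=250 v_max=20 a_max=4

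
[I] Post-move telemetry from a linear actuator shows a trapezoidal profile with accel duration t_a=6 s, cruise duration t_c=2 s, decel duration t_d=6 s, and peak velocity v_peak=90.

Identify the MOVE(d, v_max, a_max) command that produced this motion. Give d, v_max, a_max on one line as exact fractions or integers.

d=720 v_max=90 a_max=15

a_max = 90/6 = 15
d_a = ½·90·6 = 270; d_c = 90·2 = 180
d = 2·270 + 180 = 720
t_c = 2 > 0 so v_max = 90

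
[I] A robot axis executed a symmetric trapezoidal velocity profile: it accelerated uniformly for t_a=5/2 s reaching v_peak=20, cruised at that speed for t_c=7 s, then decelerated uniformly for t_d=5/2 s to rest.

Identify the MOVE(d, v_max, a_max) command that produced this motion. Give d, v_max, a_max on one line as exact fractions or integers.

d=190 v_max=20 a_max=8

a_max = 20/(5/2) = 8
d_a = ½·20·5/2 = 25; d_c = 20·7 = 140
d = 2·25 + 140 = 190
t_c = 7 > 0 so v_max = 20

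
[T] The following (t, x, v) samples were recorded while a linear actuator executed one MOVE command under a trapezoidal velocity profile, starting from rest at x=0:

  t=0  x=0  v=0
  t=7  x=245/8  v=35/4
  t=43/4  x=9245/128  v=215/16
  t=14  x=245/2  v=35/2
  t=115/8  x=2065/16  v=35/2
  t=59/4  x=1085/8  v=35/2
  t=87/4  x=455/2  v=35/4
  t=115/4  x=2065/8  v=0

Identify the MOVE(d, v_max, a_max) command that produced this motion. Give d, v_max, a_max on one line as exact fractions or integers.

d=2065/8 v_max=35/2 a_max=5/4

final state: t=115/4, x=2065/8, v=0 → d = 2065/8
a_max = (35/4−0)/(7−0) = 5/4
max v = 35/2 over t∈[14,59/4] → v_max = 35/2
check: 35/2·(14+3/4) = 2065/8 ✓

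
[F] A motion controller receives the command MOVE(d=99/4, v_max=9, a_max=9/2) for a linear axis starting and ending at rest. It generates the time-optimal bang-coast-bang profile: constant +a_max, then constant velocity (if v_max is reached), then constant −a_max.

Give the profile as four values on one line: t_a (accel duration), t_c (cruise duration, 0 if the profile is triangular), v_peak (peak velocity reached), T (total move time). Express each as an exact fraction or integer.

(v_max)²/a_max = 9²/(9/2) = 18
99/4 ≥ 18 so v_max reached
t_a = 9/(9/2) = 2; v_peak = 9
d_cruise = 99/4 − 18 = 27/4; t_c = (27/4)/9 = 3/4
T = 2·2 + 3/4 = 19/4

t_a=2 t_c=3/4 v_peak=9 T=19/4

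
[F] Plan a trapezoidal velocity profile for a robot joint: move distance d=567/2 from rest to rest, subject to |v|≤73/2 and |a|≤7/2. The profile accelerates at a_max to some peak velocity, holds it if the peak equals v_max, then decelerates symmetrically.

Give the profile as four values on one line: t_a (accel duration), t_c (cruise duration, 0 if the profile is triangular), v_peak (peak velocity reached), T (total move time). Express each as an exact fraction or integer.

(v_max)²/a_max = (73/2)²/(7/2) = 5329/14
567/2 < 5329/14 → triangular
v_peak = √(567/2·7/2) = √(3969/4) = 63/2
t_a = (63/2)/(7/2) = 9; t_c = 0
T = 2·9 = 18

t_a=9 t_c=0 v_peak=63/2 T=18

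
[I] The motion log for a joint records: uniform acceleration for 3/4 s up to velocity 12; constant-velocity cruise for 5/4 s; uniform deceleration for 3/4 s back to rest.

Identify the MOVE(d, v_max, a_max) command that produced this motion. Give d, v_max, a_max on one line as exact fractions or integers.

d=24 v_max=12 a_max=16

a_max = 12/(3/4) = 16
d_a = ½·12·3/4 = 9/2; d_c = 12·5/4 = 15
d = 2·9/2 + 15 = 24
t_c = 5/4 > 0 → v_max = v_peak = 12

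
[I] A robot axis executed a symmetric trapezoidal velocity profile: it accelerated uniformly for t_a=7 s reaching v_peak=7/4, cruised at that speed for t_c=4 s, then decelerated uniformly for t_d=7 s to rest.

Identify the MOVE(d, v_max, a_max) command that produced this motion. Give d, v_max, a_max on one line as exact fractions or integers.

a_max = (7/4)/7 = 1/4
d_a = ½·7/4·7 = 49/8; d_c = 7/4·4 = 7
d = 2·49/8 + 7 = 77/4
t_c = 4 > 0 so v_max = 7/4

d=77/4 v_max=7/4 a_max=1/4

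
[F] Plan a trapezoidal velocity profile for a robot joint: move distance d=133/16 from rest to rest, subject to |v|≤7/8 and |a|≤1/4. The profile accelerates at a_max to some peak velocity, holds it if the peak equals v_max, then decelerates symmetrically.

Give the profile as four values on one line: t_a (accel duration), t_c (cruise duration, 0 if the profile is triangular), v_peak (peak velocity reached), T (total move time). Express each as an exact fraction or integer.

v_max²/a_max = (7/8)²/(1/4) = 49/16
133/16 ≥ 49/16 → trapezoidal
t_a = (7/8)/(1/4) = 7/2; v_peak = 7/8
d_cruise = 133/16 − 49/16 = 21/4; t_c = (21/4)/(7/8) = 6
T = 2·7/2 + 6 = 13

t_a=7/2 t_c=6 v_peak=7/8 T=13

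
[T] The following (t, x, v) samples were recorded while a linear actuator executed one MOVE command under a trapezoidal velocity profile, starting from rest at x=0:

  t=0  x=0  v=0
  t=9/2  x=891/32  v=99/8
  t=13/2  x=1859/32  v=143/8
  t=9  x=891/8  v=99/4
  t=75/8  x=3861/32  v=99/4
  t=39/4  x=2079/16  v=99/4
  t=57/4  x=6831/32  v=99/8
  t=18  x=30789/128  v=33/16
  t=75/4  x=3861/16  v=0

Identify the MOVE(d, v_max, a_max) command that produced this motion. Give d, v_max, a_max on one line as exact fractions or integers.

d=3861/16 v_max=99/4 a_max=11/4

final state: t=75/4, x=3861/16, v=0 → d = 3861/16
a_max = (99/8−0)/(9/2−0) = 11/4
max v = 99/4 over t∈[9,39/4] → v_max = 99/4
check: 99/4·(9+3/4) = 3861/16 ✓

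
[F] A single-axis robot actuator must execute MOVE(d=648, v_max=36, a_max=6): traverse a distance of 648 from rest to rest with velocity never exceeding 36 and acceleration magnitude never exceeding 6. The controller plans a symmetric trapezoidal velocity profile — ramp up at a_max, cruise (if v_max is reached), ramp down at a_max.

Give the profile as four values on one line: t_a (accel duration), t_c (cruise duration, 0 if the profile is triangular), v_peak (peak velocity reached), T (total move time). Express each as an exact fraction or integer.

t_a=6 t_c=12 v_peak=36 T=24

v_max²/a_max = 36²/6 = 216
648 ≥ 216 → trapezoidal
t_a = 36/6 = 6; v_peak = 36
d_cruise = 648 − 216 = 432; t_c = 432/36 = 12
T = 2·6 + 12 = 24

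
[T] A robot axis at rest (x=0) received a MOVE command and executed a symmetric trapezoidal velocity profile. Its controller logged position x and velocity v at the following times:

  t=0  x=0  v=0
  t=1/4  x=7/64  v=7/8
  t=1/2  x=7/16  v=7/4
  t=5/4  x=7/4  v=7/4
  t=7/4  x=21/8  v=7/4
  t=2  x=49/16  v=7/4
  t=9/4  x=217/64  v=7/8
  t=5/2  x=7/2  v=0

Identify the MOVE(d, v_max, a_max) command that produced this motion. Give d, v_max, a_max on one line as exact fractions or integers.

final state: t=5/2, x=7/2, v=0 → d = 7/2
a_max = (7/8−0)/(1/4−0) = 7/2
max v = 7/4 over t∈[1/2,2] → v_max = 7/4
check: 7/4·(1/2+3/2) = 7/2 ✓

d=7/2 v_max=7/4 a_max=7/2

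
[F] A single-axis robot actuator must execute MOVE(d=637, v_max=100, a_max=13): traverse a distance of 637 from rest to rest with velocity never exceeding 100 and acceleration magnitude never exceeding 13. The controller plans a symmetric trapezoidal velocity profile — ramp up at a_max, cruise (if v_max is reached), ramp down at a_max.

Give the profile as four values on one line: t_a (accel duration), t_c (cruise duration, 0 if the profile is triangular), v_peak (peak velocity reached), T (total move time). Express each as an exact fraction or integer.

v_max²/a_max = 100²/13 = 10000/13
637 < 10000/13 so t_c = 0
v_peak = √(637·13) = √8281 = 91
t_a = 91/13 = 7; t_c = 0
T = 2·7 = 14

t_a=7 t_c=0 v_peak=91 T=14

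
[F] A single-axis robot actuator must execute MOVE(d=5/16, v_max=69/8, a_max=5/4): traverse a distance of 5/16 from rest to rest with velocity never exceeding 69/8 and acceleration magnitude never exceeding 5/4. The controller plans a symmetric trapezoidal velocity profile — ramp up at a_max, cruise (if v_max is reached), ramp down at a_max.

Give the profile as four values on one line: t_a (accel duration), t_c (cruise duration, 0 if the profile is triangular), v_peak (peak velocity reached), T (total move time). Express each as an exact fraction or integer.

(v_max)²/a_max = (69/8)²/(5/4) = 4761/80
5/16 < 4761/80 ⇒ no cruise
v_peak = √(5/16·5/4) = √(25/64) = 5/8
t_a = (5/8)/(5/4) = 1/2; t_c = 0
T = 2·1/2 = 1

t_a=1/2 t_c=0 v_peak=5/8 T=1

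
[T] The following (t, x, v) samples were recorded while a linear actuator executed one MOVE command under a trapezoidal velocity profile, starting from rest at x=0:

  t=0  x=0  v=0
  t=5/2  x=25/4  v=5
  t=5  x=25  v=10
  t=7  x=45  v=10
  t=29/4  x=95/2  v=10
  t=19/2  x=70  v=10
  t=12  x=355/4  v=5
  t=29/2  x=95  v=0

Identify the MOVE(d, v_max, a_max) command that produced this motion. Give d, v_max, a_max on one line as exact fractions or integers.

final state: t=29/2, x=95, v=0 → d = 95
a_max = (5−0)/(5/2−0) = 2
max v = 10 over t∈[5,19/2] → v_max = 10
check: 10·(5+9/2) = 95 ✓

d=95 v_max=10 a_max=2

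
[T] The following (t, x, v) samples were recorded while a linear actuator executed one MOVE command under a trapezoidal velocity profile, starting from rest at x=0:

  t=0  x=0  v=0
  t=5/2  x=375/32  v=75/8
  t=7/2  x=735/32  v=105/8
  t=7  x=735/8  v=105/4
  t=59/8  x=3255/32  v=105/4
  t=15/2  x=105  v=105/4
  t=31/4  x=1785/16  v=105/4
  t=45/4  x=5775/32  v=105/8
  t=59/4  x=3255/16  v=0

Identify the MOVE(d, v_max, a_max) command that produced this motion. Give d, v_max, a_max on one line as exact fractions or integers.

d=3255/16 v_max=105/4 a_max=15/4

final state: t=59/4, x=3255/16, v=0 → d = 3255/16
a_max = (75/8−0)/(5/2−0) = 15/4
max v = 105/4 over t∈[7,31/4] → v_max = 105/4
check: 105/4·(7+3/4) = 3255/16 ✓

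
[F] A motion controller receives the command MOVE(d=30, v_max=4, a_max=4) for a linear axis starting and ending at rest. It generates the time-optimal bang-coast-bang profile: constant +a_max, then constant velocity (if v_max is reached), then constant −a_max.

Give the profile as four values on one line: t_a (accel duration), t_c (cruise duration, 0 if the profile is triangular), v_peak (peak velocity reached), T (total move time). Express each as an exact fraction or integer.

v_max²/a_max = 4²/4 = 4
30 ≥ 4 ⇒ cruise phase
t_a = 4/4 = 1; v_peak = 4
d_cruise = 30 − 4 = 26; t_c = 26/4 = 13/2
T = 2·1 + 13/2 = 17/2

t_a=1 t_c=13/2 v_peak=4 T=17/2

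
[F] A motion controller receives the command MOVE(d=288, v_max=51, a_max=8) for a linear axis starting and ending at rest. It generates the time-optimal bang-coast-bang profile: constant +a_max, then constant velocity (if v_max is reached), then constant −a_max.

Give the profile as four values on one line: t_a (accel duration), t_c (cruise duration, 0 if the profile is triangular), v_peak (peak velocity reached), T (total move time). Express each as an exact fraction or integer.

vₘ²/aₘ = 51²/8 = 2601/8
288 < 2601/8 ⇒ no cruise
v_peak = √(288·8) = √2304 = 48
t_a = 48/8 = 6; t_c = 0
T = 2·6 = 12

t_a=6 t_c=0 v_peak=48 T=12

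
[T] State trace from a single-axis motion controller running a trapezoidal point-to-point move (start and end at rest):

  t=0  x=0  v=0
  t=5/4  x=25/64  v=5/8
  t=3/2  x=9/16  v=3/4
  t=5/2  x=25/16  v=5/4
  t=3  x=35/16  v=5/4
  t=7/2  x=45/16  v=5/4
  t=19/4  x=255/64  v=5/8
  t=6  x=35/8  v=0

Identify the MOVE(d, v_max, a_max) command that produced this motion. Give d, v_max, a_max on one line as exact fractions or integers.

d=35/8 v_max=5/4 a_max=1/2

final state: t=6, x=35/8, v=0 → d = 35/8
a_max = (5/8−0)/(5/4−0) = 1/2
max v = 5/4 over t∈[5/2,7/2] → v_max = 5/4
check: 5/4·(5/2+1) = 35/8 ✓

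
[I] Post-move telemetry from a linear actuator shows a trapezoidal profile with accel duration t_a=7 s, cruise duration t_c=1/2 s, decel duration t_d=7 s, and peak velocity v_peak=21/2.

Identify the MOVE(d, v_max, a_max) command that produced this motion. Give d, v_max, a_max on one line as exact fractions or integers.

a_max = (21/2)/7 = 3/2
d_a = ½·21/2·7 = 147/4; d_c = 21/2·1/2 = 21/4
d = 2·147/4 + 21/4 = 315/4
t_c = 1/2 > 0 ⇒ limit active, v_max = 21/2

d=315/4 v_max=21/2 a_max=3/2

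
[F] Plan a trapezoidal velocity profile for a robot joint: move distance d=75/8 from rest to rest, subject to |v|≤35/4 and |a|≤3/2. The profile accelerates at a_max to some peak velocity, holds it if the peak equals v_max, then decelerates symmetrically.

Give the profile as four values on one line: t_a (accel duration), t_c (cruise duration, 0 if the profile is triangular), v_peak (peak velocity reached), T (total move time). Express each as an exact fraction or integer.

t_a=5/2 t_c=0 v_peak=15/4 T=5

(v_max)²/a_max = (35/4)²/(3/2) = 1225/24
75/8 < 1225/24 so t_c = 0
v_peak = √(75/8·3/2) = √(225/16) = 15/4
t_a = (15/4)/(3/2) = 5/2; t_c = 0
T = 2·5/2 = 5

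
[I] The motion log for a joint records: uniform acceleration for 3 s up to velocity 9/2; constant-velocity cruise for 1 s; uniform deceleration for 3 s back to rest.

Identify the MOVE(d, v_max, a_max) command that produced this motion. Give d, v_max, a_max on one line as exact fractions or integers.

a_max = (9/2)/3 = 3/2
d_a = ½·9/2·3 = 27/4; d_c = 9/2·1 = 9/2
d = 2·27/4 + 9/2 = 18
t_c = 1 > 0 so v_max = 9/2

d=18 v_max=9/2 a_max=3/2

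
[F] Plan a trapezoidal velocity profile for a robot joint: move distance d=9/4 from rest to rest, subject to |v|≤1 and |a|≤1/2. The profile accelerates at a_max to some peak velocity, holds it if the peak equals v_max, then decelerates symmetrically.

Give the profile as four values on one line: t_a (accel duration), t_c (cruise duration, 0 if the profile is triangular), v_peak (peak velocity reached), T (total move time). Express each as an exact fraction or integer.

t_a=2 t_c=1/4 v_peak=1 T=17/4

vₘ²/aₘ = 1²/(1/2) = 2
9/4 ≥ 2 so v_max reached
t_a = 1/(1/2) = 2; v_peak = 1
d_cruise = 9/4 − 2 = 1/4; t_c = (1/4)/1 = 1/4
T = 2·2 + 1/4 = 17/4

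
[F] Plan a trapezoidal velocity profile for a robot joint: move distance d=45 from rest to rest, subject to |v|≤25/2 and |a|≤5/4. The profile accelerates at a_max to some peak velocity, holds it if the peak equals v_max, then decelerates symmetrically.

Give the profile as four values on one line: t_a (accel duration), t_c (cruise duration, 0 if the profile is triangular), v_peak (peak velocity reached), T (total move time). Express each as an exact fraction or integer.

(v_max)²/a_max = (25/2)²/(5/4) = 125
45 < 125 → triangular
v_peak = √(45·5/4) = √(225/4) = 15/2
t_a = (15/2)/(5/4) = 6; t_c = 0
T = 2·6 = 12

t_a=6 t_c=0 v_peak=15/2 T=12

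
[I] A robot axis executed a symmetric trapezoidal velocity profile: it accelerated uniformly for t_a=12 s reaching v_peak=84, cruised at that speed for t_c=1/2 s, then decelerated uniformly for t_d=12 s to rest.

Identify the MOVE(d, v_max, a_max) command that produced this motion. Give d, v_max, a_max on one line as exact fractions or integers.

d=1050 v_max=84 a_max=7

a_max = 84/12 = 7
d_a = ½·84·12 = 504; d_c = 84·1/2 = 42
d = 2·504 + 42 = 1050
t_c = 1/2 > 0 → v_max = v_peak = 84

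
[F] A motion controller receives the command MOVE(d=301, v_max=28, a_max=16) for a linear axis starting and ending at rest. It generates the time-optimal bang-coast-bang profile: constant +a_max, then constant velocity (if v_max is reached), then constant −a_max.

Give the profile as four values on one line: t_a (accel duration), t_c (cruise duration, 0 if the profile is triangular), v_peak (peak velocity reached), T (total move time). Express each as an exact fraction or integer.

t_a=7/4 t_c=9 v_peak=28 T=25/2

vₘ²/aₘ = 28²/16 = 49
301 ≥ 49 → trapezoidal
t_a = 28/16 = 7/4; v_peak = 28
d_cruise = 301 − 49 = 252; t_c = 252/28 = 9
T = 2·7/4 + 9 = 25/2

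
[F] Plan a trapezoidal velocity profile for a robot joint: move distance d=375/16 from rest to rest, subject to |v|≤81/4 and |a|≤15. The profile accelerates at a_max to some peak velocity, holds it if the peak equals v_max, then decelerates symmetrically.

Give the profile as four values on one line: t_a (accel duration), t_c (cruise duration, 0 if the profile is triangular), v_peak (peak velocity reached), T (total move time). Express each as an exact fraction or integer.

t_a=5/4 t_c=0 v_peak=75/4 T=5/2

vₘ²/aₘ = (81/4)²/15 = 2187/80
375/16 < 2187/80 → triangular
v_peak = √(375/16·15) = √(5625/16) = 75/4
t_a = (75/4)/15 = 5/4; t_c = 0
T = 2·5/4 = 5/2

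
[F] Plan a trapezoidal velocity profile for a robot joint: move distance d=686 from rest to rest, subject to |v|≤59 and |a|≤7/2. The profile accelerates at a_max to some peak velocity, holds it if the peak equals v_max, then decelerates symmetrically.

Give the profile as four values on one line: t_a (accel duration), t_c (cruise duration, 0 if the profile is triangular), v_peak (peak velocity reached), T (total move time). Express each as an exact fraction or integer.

t_a=14 t_c=0 v_peak=49 T=28

v_max²/a_max = 59²/(7/2) = 6962/7
686 < 6962/7 so t_c = 0
v_peak = √(686·7/2) = √2401 = 49
t_a = 49/(7/2) = 14; t_c = 0
T = 2·14 = 28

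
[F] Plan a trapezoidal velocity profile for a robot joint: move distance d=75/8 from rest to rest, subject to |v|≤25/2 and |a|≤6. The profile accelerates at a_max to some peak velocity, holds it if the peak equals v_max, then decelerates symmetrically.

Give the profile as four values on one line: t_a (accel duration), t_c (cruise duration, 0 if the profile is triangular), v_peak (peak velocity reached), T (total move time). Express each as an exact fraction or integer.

(v_max)²/a_max = (25/2)²/6 = 625/24
75/8 < 625/24 ⇒ no cruise
v_peak = √(75/8·6) = √(225/4) = 15/2
t_a = (15/2)/6 = 5/4; t_c = 0
T = 2·5/4 = 5/2

t_a=5/4 t_c=0 v_peak=15/2 T=5/2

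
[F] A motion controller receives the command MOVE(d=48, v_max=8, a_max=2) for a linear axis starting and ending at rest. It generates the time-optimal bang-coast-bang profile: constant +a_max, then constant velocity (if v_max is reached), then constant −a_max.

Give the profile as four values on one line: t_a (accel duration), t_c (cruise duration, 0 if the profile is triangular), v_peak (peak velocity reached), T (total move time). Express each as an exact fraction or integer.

v_max²/a_max = 8²/2 = 32
48 ≥ 32 ⇒ cruise phase
t_a = 8/2 = 4; v_peak = 8
d_cruise = 48 − 32 = 16; t_c = 16/8 = 2
T = 2·4 + 2 = 10

t_a=4 t_c=2 v_peak=8 T=10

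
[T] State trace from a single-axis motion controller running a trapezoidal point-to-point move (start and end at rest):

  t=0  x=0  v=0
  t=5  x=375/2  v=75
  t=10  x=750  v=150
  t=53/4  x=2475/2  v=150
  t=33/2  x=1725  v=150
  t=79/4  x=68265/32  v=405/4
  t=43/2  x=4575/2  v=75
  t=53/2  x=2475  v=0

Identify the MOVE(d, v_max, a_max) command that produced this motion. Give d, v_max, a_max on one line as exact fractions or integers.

final state: t=53/2, x=2475, v=0 → d = 2475
a_max = (75−0)/(5−0) = 15
max v = 150 over t∈[10,33/2] → v_max = 150
check: 150·(10+13/2) = 2475 ✓

d=2475 v_max=150 a_max=15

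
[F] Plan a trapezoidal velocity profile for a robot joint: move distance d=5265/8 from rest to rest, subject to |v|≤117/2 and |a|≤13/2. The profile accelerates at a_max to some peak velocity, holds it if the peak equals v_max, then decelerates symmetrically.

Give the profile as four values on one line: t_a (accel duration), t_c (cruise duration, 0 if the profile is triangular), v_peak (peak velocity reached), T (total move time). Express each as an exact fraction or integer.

v_max²/a_max = (117/2)²/(13/2) = 1053/2
5265/8 ≥ 1053/2 → trapezoidal
t_a = (117/2)/(13/2) = 9; v_peak = 117/2
d_cruise = 5265/8 − 1053/2 = 1053/8; t_c = (1053/8)/(117/2) = 9/4
T = 2·9 + 9/4 = 81/4

t_a=9 t_c=9/4 v_peak=117/2 T=81/4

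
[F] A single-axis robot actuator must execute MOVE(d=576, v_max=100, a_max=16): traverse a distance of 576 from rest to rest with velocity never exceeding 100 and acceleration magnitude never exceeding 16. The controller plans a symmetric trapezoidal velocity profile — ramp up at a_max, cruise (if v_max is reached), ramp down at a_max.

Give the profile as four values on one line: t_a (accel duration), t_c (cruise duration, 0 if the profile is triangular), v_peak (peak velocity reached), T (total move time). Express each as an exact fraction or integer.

t_a=6 t_c=0 v_peak=96 T=12

(v_max)²/a_max = 100²/16 = 625
576 < 625 so t_c = 0
v_peak = √(576·16) = √9216 = 96
t_a = 96/16 = 6; t_c = 0
T = 2·6 = 12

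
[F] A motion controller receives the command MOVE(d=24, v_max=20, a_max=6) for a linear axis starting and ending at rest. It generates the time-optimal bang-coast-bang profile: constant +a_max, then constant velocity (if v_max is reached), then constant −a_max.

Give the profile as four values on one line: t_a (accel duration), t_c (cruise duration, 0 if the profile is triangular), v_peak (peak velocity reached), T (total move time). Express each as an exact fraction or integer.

(v_max)²/a_max = 20²/6 = 200/3
24 < 200/3 so t_c = 0
v_peak = √(24·6) = √144 = 12
t_a = 12/6 = 2; t_c = 0
T = 2·2 = 4

t_a=2 t_c=0 v_peak=12 T=4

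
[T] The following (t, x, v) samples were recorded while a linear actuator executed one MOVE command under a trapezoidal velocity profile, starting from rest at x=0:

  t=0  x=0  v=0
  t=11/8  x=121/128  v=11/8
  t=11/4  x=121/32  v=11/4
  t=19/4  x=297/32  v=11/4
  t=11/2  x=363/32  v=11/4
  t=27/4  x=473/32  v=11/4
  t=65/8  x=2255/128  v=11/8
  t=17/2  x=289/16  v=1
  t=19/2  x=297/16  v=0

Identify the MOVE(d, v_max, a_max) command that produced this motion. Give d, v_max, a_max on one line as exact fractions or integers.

d=297/16 v_max=11/4 a_max=1

final state: t=19/2, x=297/16, v=0 → d = 297/16
a_max = (11/8−0)/(11/8−0) = 1
max v = 11/4 over t∈[11/4,27/4] → v_max = 11/4
check: 11/4·(11/4+4) = 297/16 ✓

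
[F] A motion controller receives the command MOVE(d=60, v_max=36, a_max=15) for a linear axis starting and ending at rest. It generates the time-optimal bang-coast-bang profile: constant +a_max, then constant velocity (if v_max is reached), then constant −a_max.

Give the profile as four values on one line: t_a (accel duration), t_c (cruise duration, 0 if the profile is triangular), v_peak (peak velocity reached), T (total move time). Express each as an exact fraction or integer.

vₘ²/aₘ = 36²/15 = 432/5
60 < 432/5 → triangular
v_peak = √(60·15) = √900 = 30
t_a = 30/15 = 2; t_c = 0
T = 2·2 = 4

t_a=2 t_c=0 v_peak=30 T=4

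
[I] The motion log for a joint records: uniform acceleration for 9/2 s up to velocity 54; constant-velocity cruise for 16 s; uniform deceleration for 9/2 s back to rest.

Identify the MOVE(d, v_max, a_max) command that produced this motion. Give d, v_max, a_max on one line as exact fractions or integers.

d=1107 v_max=54 a_max=12

a_max = 54/(9/2) = 12
d_a = ½·54·9/2 = 243/2; d_c = 54·16 = 864
d = 2·243/2 + 864 = 1107
t_c = 16 > 0 → v_max = v_peak = 54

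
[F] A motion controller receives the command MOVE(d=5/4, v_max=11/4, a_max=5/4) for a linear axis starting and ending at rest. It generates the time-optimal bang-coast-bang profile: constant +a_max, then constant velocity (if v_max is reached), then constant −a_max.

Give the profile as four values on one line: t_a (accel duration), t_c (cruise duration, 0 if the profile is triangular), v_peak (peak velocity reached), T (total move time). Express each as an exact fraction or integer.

t_a=1 t_c=0 v_peak=5/4 T=2

(v_max)²/a_max = (11/4)²/(5/4) = 121/20
5/4 < 121/20 ⇒ no cruise
v_peak = √(5/4·5/4) = √(25/16) = 5/4
t_a = (5/4)/(5/4) = 1; t_c = 0
T = 2·1 = 2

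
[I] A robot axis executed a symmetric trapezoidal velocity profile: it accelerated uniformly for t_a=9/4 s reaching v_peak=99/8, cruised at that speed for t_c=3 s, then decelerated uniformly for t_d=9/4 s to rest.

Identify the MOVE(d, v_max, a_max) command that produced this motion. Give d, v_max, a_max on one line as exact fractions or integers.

a_max = (99/8)/(9/4) = 11/2
d_a = ½·99/8·9/4 = 891/64; d_c = 99/8·3 = 297/8
d = 2·891/64 + 297/8 = 2079/32
t_c = 3 > 0 → v_max = v_peak = 99/8

d=2079/32 v_max=99/8 a_max=11/2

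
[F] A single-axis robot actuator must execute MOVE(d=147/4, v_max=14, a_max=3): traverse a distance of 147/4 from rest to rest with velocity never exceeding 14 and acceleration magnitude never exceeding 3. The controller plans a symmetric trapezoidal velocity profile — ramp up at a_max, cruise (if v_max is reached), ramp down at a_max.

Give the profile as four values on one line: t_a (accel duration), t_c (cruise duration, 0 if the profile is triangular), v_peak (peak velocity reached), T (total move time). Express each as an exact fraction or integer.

t_a=7/2 t_c=0 v_peak=21/2 T=7

v_max²/a_max = 14²/3 = 196/3
147/4 < 196/3 → triangular
v_peak = √(147/4·3) = √(441/4) = 21/2
t_a = (21/2)/3 = 7/2; t_c = 0
T = 2·7/2 = 7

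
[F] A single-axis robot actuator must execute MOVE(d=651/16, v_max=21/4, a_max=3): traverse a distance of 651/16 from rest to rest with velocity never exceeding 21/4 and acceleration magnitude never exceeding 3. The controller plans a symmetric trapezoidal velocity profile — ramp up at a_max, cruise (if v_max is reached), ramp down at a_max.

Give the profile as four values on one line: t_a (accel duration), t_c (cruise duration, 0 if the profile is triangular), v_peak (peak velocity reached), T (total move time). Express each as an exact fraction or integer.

t_a=7/4 t_c=6 v_peak=21/4 T=19/2

(v_max)²/a_max = (21/4)²/3 = 147/16
651/16 ≥ 147/16 so v_max reached
t_a = (21/4)/3 = 7/4; v_peak = 21/4
d_cruise = 651/16 − 147/16 = 63/2; t_c = (63/2)/(21/4) = 6
T = 2·7/4 + 6 = 19/2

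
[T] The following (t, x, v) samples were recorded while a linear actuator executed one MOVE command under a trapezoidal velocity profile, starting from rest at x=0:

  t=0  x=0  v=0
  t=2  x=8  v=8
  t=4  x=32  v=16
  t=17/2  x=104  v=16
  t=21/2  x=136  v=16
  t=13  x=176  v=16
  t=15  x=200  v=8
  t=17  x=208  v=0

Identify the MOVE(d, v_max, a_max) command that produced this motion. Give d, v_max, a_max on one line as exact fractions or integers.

final state: t=17, x=208, v=0 → d = 208
a_max = (8−0)/(2−0) = 4
max v = 16 over t∈[4,13] → v_max = 16
check: 16·(4+9) = 208 ✓

d=208 v_max=16 a_max=4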